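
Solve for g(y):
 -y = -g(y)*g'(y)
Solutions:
 g(y) = -sqrt(C1 + y^2)
 g(y) = sqrt(C1 + y^2)


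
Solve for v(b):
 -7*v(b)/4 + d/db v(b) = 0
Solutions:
 v(b) = C1*exp(7*b/4)


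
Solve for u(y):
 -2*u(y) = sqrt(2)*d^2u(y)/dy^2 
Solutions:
 u(y) = C1*sin(2^(1/4)*y) + C2*cos(2^(1/4)*y)


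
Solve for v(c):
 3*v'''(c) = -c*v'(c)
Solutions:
 v(c) = C1 + Integral(C2*airyai(-3^(2/3)*c/3) + C3*airybi(-3^(2/3)*c/3), c)


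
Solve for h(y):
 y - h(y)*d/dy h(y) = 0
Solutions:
 h(y) = -sqrt(C1 + y^2)
 h(y) = sqrt(C1 + y^2)


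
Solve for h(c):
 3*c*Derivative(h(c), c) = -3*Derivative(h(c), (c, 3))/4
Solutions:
 h(c) = C1 + Integral(C2*airyai(-2^(2/3)*c) + C3*airybi(-2^(2/3)*c), c)


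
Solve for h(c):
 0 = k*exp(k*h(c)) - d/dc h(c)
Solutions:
 h(c) = Piecewise((log(-1/(C1*k + c*k^2))/k, Ne(k, 0)), (nan, True))
 h(c) = Piecewise((C1 + c*k, Eq(k, 0)), (nan, True))


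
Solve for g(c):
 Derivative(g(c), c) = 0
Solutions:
 g(c) = C1


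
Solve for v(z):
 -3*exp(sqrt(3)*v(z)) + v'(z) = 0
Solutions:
 v(z) = sqrt(3)*(2*log(-1/(C1 + 3*z)) - log(3))/6


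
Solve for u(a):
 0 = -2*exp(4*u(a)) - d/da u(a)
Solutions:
 u(a) = log(-I*(1/(C1 + 8*a))^(1/4))
 u(a) = log(I*(1/(C1 + 8*a))^(1/4))
 u(a) = log(-(1/(C1 + 8*a))^(1/4))
 u(a) = log(1/(C1 + 8*a))/4


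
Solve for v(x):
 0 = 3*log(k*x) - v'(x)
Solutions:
 v(x) = C1 + 3*x*log(k*x) - 3*x


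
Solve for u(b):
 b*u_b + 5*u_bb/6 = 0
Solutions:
 u(b) = C1 + C2*erf(sqrt(15)*b/5)


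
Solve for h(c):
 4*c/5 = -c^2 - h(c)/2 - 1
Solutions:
 h(c) = -2*c^2 - 8*c/5 - 2


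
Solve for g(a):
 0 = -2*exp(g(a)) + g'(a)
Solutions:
 g(a) = log(-1/(C1 + 2*a))


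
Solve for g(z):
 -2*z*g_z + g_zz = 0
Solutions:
 g(z) = C1 + C2*erfi(z)


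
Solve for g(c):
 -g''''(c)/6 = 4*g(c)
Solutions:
 g(c) = (C1*sin(6^(1/4)*c) + C2*cos(6^(1/4)*c))*exp(-6^(1/4)*c) + (C3*sin(6^(1/4)*c) + C4*cos(6^(1/4)*c))*exp(6^(1/4)*c)


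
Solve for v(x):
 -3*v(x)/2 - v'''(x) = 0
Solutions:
 v(x) = C3*exp(-2^(2/3)*3^(1/3)*x/2) + (C1*sin(2^(2/3)*3^(5/6)*x/4) + C2*cos(2^(2/3)*3^(5/6)*x/4))*exp(2^(2/3)*3^(1/3)*x/4)


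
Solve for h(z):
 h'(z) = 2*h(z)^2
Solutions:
 h(z) = -1/(C1 + 2*z)


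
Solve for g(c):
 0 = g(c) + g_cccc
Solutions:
 g(c) = (C1*sin(sqrt(2)*c/2) + C2*cos(sqrt(2)*c/2))*exp(-sqrt(2)*c/2) + (C3*sin(sqrt(2)*c/2) + C4*cos(sqrt(2)*c/2))*exp(sqrt(2)*c/2)


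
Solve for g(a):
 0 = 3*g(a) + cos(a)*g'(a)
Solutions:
 g(a) = C1*(sin(a) - 1)^(3/2)/(sin(a) + 1)^(3/2)


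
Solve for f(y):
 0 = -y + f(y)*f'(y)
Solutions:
 f(y) = -sqrt(C1 + y^2)
 f(y) = sqrt(C1 + y^2)


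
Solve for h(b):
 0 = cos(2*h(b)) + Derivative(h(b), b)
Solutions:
 h(b) = -asin((C1 + exp(4*b))/(C1 - exp(4*b)))/2 + pi/2
 h(b) = asin((C1 + exp(4*b))/(C1 - exp(4*b)))/2


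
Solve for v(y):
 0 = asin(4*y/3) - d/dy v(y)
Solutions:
 v(y) = C1 + y*asin(4*y/3) + sqrt(9 - 16*y^2)/4


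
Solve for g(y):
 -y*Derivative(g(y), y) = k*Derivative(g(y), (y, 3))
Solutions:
 g(y) = C1 + Integral(C2*airyai(y*(-1/k)^(1/3)) + C3*airybi(y*(-1/k)^(1/3)), y)


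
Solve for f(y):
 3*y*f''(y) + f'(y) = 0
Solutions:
 f(y) = C1 + C2*y^(2/3)


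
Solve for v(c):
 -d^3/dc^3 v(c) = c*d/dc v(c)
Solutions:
 v(c) = C1 + Integral(C2*airyai(-c) + C3*airybi(-c), c)


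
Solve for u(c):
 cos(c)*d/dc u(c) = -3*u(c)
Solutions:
 u(c) = C1*(sin(c) - 1)^(3/2)/(sin(c) + 1)^(3/2)


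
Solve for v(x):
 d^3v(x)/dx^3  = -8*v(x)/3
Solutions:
 v(x) = C3*exp(-2*3^(2/3)*x/3) + (C1*sin(3^(1/6)*x) + C2*cos(3^(1/6)*x))*exp(3^(2/3)*x/3)


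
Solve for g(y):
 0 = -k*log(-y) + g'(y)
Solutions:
 g(y) = C1 + k*y*log(-y) - k*y


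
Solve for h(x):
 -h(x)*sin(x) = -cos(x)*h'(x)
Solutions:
 h(x) = C1/cos(x)


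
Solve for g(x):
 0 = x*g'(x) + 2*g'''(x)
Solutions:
 g(x) = C1 + Integral(C2*airyai(-2^(2/3)*x/2) + C3*airybi(-2^(2/3)*x/2), x)


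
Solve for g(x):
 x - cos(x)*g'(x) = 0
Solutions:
 g(x) = C1 + Integral(x/cos(x), x)


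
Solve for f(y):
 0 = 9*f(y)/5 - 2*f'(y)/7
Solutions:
 f(y) = C1*exp(63*y/10)


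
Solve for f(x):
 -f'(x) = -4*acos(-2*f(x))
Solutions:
 Integral(1/acos(-2*_y), (_y, f(x))) = C1 + 4*x


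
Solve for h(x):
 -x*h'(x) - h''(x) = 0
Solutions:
 h(x) = C1 + C2*erf(sqrt(2)*x/2)


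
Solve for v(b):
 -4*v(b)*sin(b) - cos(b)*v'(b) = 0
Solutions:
 v(b) = C1*cos(b)^4


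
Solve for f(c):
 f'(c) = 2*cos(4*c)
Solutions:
 f(c) = C1 + sin(4*c)/2


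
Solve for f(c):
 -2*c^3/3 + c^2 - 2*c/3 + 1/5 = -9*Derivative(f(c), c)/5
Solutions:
 f(c) = C1 + 5*c^4/54 - 5*c^3/27 + 5*c^2/27 - c/9


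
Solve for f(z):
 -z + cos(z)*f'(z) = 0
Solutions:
 f(z) = C1 + Integral(z/cos(z), z)


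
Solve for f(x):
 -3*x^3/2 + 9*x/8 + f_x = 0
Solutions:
 f(x) = C1 + 3*x^4/8 - 9*x^2/16


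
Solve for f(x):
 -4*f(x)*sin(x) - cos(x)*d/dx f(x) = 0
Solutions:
 f(x) = C1*cos(x)^4


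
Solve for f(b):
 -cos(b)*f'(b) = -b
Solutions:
 f(b) = C1 + Integral(b/cos(b), b)


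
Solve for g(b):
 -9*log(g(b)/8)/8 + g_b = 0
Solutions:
 8*Integral(1/(-log(_y) + 3*log(2)), (_y, g(b)))/9 = C1 - b


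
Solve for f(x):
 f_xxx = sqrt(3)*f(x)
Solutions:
 f(x) = C3*exp(3^(1/6)*x) + (C1*sin(3^(2/3)*x/2) + C2*cos(3^(2/3)*x/2))*exp(-3^(1/6)*x/2)


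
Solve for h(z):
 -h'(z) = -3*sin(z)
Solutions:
 h(z) = C1 - 3*cos(z)


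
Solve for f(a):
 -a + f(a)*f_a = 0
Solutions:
 f(a) = -sqrt(C1 + a^2)
 f(a) = sqrt(C1 + a^2)


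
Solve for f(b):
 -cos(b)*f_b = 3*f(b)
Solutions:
 f(b) = C1*(sin(b) - 1)^(3/2)/(sin(b) + 1)^(3/2)


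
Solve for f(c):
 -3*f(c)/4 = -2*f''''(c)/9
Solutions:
 f(c) = C1*exp(-2^(1/4)*3^(3/4)*c/2) + C2*exp(2^(1/4)*3^(3/4)*c/2) + C3*sin(2^(1/4)*3^(3/4)*c/2) + C4*cos(2^(1/4)*3^(3/4)*c/2)


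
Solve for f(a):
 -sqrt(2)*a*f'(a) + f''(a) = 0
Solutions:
 f(a) = C1 + C2*erfi(2^(3/4)*a/2)


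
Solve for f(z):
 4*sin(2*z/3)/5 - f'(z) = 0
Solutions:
 f(z) = C1 - 6*cos(2*z/3)/5


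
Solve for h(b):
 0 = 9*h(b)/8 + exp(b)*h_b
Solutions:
 h(b) = C1*exp(9*exp(-b)/8)


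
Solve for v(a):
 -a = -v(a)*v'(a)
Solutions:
 v(a) = -sqrt(C1 + a^2)
 v(a) = sqrt(C1 + a^2)


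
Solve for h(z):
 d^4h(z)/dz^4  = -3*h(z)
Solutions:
 h(z) = (C1*sin(sqrt(2)*3^(1/4)*z/2) + C2*cos(sqrt(2)*3^(1/4)*z/2))*exp(-sqrt(2)*3^(1/4)*z/2) + (C3*sin(sqrt(2)*3^(1/4)*z/2) + C4*cos(sqrt(2)*3^(1/4)*z/2))*exp(sqrt(2)*3^(1/4)*z/2)


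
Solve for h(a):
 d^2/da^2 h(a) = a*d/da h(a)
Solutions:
 h(a) = C1 + C2*erfi(sqrt(2)*a/2)


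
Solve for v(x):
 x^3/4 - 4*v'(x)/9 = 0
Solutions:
 v(x) = C1 + 9*x^4/64


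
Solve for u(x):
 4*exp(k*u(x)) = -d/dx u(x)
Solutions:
 u(x) = Piecewise((log(1/(C1*k + 4*k*x))/k, Ne(k, 0)), (nan, True))
 u(x) = Piecewise((C1 - 4*x, Eq(k, 0)), (nan, True))


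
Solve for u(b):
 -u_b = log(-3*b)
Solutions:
 u(b) = C1 - b*log(-b) + b*(1 - log(3))


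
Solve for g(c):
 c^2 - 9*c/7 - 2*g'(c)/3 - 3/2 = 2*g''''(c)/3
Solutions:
 g(c) = C1 + C4*exp(-c) + c^3/2 - 27*c^2/28 - 9*c/4 + (C2*sin(sqrt(3)*c/2) + C3*cos(sqrt(3)*c/2))*exp(c/2)


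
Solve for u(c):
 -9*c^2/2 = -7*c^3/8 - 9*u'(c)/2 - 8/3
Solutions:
 u(c) = C1 - 7*c^4/144 + c^3/3 - 16*c/27


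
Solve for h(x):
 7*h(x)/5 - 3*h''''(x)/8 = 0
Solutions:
 h(x) = C1*exp(-15^(3/4)*56^(1/4)*x/15) + C2*exp(15^(3/4)*56^(1/4)*x/15) + C3*sin(15^(3/4)*56^(1/4)*x/15) + C4*cos(15^(3/4)*56^(1/4)*x/15)


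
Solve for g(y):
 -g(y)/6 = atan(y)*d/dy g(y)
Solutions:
 g(y) = C1*exp(-Integral(1/atan(y), y)/6)


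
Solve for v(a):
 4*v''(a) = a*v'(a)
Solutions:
 v(a) = C1 + C2*erfi(sqrt(2)*a/4)


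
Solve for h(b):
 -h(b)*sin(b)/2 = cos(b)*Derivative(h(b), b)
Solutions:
 h(b) = C1*sqrt(cos(b))


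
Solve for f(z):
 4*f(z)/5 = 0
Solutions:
 f(z) = 0


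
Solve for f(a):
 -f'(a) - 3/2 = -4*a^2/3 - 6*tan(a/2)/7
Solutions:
 f(a) = C1 + 4*a^3/9 - 3*a/2 - 12*log(cos(a/2))/7


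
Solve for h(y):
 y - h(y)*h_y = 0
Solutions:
 h(y) = -sqrt(C1 + y^2)
 h(y) = sqrt(C1 + y^2)


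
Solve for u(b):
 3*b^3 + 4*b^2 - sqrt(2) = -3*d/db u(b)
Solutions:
 u(b) = C1 - b^4/4 - 4*b^3/9 + sqrt(2)*b/3


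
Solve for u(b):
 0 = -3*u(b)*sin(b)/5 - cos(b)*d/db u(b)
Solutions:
 u(b) = C1*cos(b)^(3/5)


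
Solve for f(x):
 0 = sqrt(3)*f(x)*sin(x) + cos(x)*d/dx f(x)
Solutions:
 f(x) = C1*cos(x)^(sqrt(3))


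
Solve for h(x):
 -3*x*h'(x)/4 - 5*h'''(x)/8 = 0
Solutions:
 h(x) = C1 + Integral(C2*airyai(-5^(2/3)*6^(1/3)*x/5) + C3*airybi(-5^(2/3)*6^(1/3)*x/5), x)


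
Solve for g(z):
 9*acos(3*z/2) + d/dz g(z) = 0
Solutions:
 g(z) = C1 - 9*z*acos(3*z/2) + 3*sqrt(4 - 9*z^2)


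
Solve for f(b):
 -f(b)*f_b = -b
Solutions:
 f(b) = -sqrt(C1 + b^2)
 f(b) = sqrt(C1 + b^2)


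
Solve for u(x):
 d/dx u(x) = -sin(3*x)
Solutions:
 u(x) = C1 + cos(3*x)/3


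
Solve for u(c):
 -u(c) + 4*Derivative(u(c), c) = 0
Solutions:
 u(c) = C1*exp(c/4)


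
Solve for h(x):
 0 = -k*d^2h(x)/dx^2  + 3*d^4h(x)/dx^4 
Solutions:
 h(x) = C1 + C2*x + C3*exp(-sqrt(3)*sqrt(k)*x/3) + C4*exp(sqrt(3)*sqrt(k)*x/3)


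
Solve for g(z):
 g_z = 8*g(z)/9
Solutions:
 g(z) = C1*exp(8*z/9)


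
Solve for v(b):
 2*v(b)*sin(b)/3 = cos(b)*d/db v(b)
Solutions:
 v(b) = C1/cos(b)^(2/3)


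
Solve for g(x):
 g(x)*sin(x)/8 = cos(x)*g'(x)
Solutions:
 g(x) = C1/cos(x)^(1/8)


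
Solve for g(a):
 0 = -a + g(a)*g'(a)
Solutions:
 g(a) = -sqrt(C1 + a^2)
 g(a) = sqrt(C1 + a^2)


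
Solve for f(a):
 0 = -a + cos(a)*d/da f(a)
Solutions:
 f(a) = C1 + Integral(a/cos(a), a)


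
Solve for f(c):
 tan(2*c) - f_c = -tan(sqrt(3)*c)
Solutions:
 f(c) = C1 - log(cos(2*c))/2 - sqrt(3)*log(cos(sqrt(3)*c))/3


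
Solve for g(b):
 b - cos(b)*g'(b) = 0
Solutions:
 g(b) = C1 + Integral(b/cos(b), b)


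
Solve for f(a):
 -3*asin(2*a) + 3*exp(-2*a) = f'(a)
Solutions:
 f(a) = C1 - 3*a*asin(2*a) - 3*sqrt(1 - 4*a^2)/2 - 3*exp(-2*a)/2


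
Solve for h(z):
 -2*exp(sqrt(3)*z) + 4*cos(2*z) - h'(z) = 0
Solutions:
 h(z) = C1 - 2*sqrt(3)*exp(sqrt(3)*z)/3 + 2*sin(2*z)


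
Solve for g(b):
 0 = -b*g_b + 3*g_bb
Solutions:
 g(b) = C1 + C2*erfi(sqrt(6)*b/6)


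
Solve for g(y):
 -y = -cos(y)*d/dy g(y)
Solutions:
 g(y) = C1 + Integral(y/cos(y), y)


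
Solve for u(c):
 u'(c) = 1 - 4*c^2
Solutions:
 u(c) = C1 - 4*c^3/3 + c


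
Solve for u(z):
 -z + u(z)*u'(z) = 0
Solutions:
 u(z) = -sqrt(C1 + z^2)
 u(z) = sqrt(C1 + z^2)


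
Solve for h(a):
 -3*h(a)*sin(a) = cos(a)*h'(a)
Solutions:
 h(a) = C1*cos(a)^3


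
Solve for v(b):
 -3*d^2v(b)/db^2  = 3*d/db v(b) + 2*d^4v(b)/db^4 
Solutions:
 v(b) = C1 + C2*exp(-2^(1/3)*b*(-(3 + sqrt(11))^(1/3) + 2^(1/3)/(3 + sqrt(11))^(1/3))/4)*sin(2^(1/3)*sqrt(3)*b*(2^(1/3)/(3 + sqrt(11))^(1/3) + (3 + sqrt(11))^(1/3))/4) + C3*exp(-2^(1/3)*b*(-(3 + sqrt(11))^(1/3) + 2^(1/3)/(3 + sqrt(11))^(1/3))/4)*cos(2^(1/3)*sqrt(3)*b*(2^(1/3)/(3 + sqrt(11))^(1/3) + (3 + sqrt(11))^(1/3))/4) + C4*exp(2^(1/3)*b*(-(3 + sqrt(11))^(1/3) + 2^(1/3)/(3 + sqrt(11))^(1/3))/2)


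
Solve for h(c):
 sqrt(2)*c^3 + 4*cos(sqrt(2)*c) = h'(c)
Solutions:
 h(c) = C1 + sqrt(2)*c^4/4 + 2*sqrt(2)*sin(sqrt(2)*c)


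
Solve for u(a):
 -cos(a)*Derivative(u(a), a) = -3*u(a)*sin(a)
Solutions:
 u(a) = C1/cos(a)^3


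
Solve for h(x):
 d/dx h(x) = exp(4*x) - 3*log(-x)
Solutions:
 h(x) = C1 - 3*x*log(-x) + 3*x + exp(4*x)/4


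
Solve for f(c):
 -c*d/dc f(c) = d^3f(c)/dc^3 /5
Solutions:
 f(c) = C1 + Integral(C2*airyai(-5^(1/3)*c) + C3*airybi(-5^(1/3)*c), c)


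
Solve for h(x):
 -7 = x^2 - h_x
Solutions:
 h(x) = C1 + x^3/3 + 7*x


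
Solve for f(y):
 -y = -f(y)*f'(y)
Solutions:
 f(y) = -sqrt(C1 + y^2)
 f(y) = sqrt(C1 + y^2)


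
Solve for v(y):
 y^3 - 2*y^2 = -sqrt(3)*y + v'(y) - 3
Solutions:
 v(y) = C1 + y^4/4 - 2*y^3/3 + sqrt(3)*y^2/2 + 3*y


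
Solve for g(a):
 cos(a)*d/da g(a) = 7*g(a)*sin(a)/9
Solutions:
 g(a) = C1/cos(a)^(7/9)


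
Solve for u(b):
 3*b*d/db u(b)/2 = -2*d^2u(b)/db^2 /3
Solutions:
 u(b) = C1 + C2*erf(3*sqrt(2)*b/4)


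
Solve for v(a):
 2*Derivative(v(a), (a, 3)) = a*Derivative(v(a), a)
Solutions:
 v(a) = C1 + Integral(C2*airyai(2^(2/3)*a/2) + C3*airybi(2^(2/3)*a/2), a)


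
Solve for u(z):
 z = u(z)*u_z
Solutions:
 u(z) = -sqrt(C1 + z^2)
 u(z) = sqrt(C1 + z^2)


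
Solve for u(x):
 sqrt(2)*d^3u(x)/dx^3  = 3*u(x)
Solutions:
 u(x) = C3*exp(2^(5/6)*3^(1/3)*x/2) + (C1*sin(6^(5/6)*x/4) + C2*cos(6^(5/6)*x/4))*exp(-2^(5/6)*3^(1/3)*x/4)


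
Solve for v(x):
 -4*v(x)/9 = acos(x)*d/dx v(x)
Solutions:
 v(x) = C1*exp(-4*Integral(1/acos(x), x)/9)


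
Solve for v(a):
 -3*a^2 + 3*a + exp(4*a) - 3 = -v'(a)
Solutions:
 v(a) = C1 + a^3 - 3*a^2/2 + 3*a - exp(4*a)/4


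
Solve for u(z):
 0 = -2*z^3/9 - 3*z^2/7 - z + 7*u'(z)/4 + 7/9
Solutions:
 u(z) = C1 + 2*z^4/63 + 4*z^3/49 + 2*z^2/7 - 4*z/9


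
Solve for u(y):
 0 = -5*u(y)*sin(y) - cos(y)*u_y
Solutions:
 u(y) = C1*cos(y)^5


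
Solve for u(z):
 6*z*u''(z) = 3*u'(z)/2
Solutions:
 u(z) = C1 + C2*z^(5/4)


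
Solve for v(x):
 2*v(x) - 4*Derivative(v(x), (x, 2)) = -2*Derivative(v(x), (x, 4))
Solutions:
 v(x) = (C1 + C2*x)*exp(-x) + (C3 + C4*x)*exp(x)


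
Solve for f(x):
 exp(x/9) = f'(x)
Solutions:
 f(x) = C1 + 9*exp(x/9)


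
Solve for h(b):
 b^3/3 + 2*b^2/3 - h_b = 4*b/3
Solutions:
 h(b) = C1 + b^4/12 + 2*b^3/9 - 2*b^2/3


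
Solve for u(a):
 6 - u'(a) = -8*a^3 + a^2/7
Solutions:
 u(a) = C1 + 2*a^4 - a^3/21 + 6*a


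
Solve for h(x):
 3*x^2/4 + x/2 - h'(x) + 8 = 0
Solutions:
 h(x) = C1 + x^3/4 + x^2/4 + 8*x


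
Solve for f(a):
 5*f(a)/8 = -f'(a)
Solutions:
 f(a) = C1*exp(-5*a/8)


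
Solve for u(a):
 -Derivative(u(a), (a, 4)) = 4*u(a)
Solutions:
 u(a) = (C1*sin(a) + C2*cos(a))*exp(-a) + (C3*sin(a) + C4*cos(a))*exp(a)


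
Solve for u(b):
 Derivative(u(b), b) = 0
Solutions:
 u(b) = C1


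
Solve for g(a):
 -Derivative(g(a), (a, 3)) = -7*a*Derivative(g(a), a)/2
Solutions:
 g(a) = C1 + Integral(C2*airyai(2^(2/3)*7^(1/3)*a/2) + C3*airybi(2^(2/3)*7^(1/3)*a/2), a)


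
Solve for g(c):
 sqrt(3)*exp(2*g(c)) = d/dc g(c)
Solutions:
 g(c) = log(-sqrt(-1/(C1 + sqrt(3)*c))) - log(2)/2
 g(c) = log(-1/(C1 + sqrt(3)*c))/2 - log(2)/2


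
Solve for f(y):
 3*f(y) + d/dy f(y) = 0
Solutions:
 f(y) = C1*exp(-3*y)


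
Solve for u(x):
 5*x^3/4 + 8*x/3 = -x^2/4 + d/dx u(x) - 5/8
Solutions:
 u(x) = C1 + 5*x^4/16 + x^3/12 + 4*x^2/3 + 5*x/8


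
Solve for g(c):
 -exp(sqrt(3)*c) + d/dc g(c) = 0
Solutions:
 g(c) = C1 + sqrt(3)*exp(sqrt(3)*c)/3


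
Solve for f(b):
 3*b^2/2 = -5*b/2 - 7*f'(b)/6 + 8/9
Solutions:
 f(b) = C1 - 3*b^3/7 - 15*b^2/14 + 16*b/21


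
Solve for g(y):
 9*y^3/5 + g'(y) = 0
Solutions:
 g(y) = C1 - 9*y^4/20


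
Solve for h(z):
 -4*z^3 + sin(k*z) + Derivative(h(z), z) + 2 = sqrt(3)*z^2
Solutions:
 h(z) = C1 + z^4 + sqrt(3)*z^3/3 - 2*z + cos(k*z)/k


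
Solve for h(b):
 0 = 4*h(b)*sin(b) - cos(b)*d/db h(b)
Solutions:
 h(b) = C1/cos(b)^4


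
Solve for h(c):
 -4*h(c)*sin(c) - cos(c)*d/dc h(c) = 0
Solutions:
 h(c) = C1*cos(c)^4


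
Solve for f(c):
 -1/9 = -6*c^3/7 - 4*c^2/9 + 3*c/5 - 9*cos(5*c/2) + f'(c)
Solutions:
 f(c) = C1 + 3*c^4/14 + 4*c^3/27 - 3*c^2/10 - c/9 + 18*sin(5*c/2)/5


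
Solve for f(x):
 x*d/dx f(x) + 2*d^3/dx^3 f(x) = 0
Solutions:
 f(x) = C1 + Integral(C2*airyai(-2^(2/3)*x/2) + C3*airybi(-2^(2/3)*x/2), x)


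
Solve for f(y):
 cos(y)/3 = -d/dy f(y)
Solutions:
 f(y) = C1 - sin(y)/3


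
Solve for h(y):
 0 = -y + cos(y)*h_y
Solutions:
 h(y) = C1 + Integral(y/cos(y), y)


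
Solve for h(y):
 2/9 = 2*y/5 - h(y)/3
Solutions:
 h(y) = 6*y/5 - 2/3


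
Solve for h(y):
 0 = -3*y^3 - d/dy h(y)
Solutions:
 h(y) = C1 - 3*y^4/4


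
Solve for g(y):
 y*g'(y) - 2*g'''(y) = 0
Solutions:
 g(y) = C1 + Integral(C2*airyai(2^(2/3)*y/2) + C3*airybi(2^(2/3)*y/2), y)


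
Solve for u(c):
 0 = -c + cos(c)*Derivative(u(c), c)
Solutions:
 u(c) = C1 + Integral(c/cos(c), c)


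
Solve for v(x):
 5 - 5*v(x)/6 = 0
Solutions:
 v(x) = 6


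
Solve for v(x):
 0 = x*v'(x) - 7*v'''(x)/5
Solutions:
 v(x) = C1 + Integral(C2*airyai(5^(1/3)*7^(2/3)*x/7) + C3*airybi(5^(1/3)*7^(2/3)*x/7), x)


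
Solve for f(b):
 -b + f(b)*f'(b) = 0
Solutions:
 f(b) = -sqrt(C1 + b^2)
 f(b) = sqrt(C1 + b^2)


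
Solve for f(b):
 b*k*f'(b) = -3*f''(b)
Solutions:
 f(b) = Piecewise((-sqrt(6)*sqrt(pi)*C1*erf(sqrt(6)*b*sqrt(k)/6)/(2*sqrt(k)) - C2, (k > 0) | (k < 0)), (-C1*b - C2, True))


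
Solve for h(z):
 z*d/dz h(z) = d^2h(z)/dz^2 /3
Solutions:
 h(z) = C1 + C2*erfi(sqrt(6)*z/2)


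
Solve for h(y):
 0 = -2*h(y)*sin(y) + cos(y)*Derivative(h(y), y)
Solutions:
 h(y) = C1/cos(y)^2


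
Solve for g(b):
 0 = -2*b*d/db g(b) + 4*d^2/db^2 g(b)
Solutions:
 g(b) = C1 + C2*erfi(b/2)


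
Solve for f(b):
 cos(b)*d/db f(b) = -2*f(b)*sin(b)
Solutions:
 f(b) = C1*cos(b)^2


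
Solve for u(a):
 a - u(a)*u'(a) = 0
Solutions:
 u(a) = -sqrt(C1 + a^2)
 u(a) = sqrt(C1 + a^2)


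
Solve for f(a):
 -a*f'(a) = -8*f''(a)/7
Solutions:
 f(a) = C1 + C2*erfi(sqrt(7)*a/4)


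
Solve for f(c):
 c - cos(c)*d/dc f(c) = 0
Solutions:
 f(c) = C1 + Integral(c/cos(c), c)


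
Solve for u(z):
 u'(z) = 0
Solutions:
 u(z) = C1


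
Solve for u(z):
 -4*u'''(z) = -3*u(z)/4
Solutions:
 u(z) = C3*exp(2^(2/3)*3^(1/3)*z/4) + (C1*sin(2^(2/3)*3^(5/6)*z/8) + C2*cos(2^(2/3)*3^(5/6)*z/8))*exp(-2^(2/3)*3^(1/3)*z/8)


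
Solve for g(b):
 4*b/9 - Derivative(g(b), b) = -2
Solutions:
 g(b) = C1 + 2*b^2/9 + 2*b


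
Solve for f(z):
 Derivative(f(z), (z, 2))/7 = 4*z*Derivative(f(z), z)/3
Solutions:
 f(z) = C1 + C2*erfi(sqrt(42)*z/3)


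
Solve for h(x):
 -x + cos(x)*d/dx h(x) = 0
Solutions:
 h(x) = C1 + Integral(x/cos(x), x)


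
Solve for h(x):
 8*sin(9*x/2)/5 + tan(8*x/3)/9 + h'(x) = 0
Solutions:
 h(x) = C1 + log(cos(8*x/3))/24 + 16*cos(9*x/2)/45


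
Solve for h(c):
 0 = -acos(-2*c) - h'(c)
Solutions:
 h(c) = C1 - c*acos(-2*c) - sqrt(1 - 4*c^2)/2


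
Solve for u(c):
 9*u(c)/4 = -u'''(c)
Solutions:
 u(c) = C3*exp(-2^(1/3)*3^(2/3)*c/2) + (C1*sin(3*2^(1/3)*3^(1/6)*c/4) + C2*cos(3*2^(1/3)*3^(1/6)*c/4))*exp(2^(1/3)*3^(2/3)*c/4)


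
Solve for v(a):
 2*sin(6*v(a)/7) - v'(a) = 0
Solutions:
 -2*a + 7*log(cos(6*v(a)/7) - 1)/12 - 7*log(cos(6*v(a)/7) + 1)/12 = C1


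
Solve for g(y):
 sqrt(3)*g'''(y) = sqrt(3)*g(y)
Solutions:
 g(y) = C3*exp(y) + (C1*sin(sqrt(3)*y/2) + C2*cos(sqrt(3)*y/2))*exp(-y/2)


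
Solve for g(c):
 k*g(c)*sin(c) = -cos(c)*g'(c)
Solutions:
 g(c) = C1*exp(k*log(cos(c)))


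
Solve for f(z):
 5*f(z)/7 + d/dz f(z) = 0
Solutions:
 f(z) = C1*exp(-5*z/7)


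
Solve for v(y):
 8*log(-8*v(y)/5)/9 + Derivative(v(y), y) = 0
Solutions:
 9*Integral(1/(log(-_y) - log(5) + 3*log(2)), (_y, v(y)))/8 = C1 - y


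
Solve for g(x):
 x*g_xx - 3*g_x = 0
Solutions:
 g(x) = C1 + C2*x^4


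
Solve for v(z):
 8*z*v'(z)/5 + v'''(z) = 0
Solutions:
 v(z) = C1 + Integral(C2*airyai(-2*5^(2/3)*z/5) + C3*airybi(-2*5^(2/3)*z/5), z)


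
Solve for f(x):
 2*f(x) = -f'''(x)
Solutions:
 f(x) = C3*exp(-2^(1/3)*x) + (C1*sin(2^(1/3)*sqrt(3)*x/2) + C2*cos(2^(1/3)*sqrt(3)*x/2))*exp(2^(1/3)*x/2)


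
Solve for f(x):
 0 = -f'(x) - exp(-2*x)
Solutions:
 f(x) = C1 + exp(-2*x)/2


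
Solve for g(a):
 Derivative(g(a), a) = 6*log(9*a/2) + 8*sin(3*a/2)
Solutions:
 g(a) = C1 + 6*a*log(a) - 6*a - 6*a*log(2) + 12*a*log(3) - 16*cos(3*a/2)/3


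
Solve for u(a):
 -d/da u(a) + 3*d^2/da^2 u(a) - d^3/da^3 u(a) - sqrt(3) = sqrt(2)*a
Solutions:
 u(a) = C1 + C2*exp(a*(3 - sqrt(5))/2) + C3*exp(a*(sqrt(5) + 3)/2) - sqrt(2)*a^2/2 - 3*sqrt(2)*a - sqrt(3)*a


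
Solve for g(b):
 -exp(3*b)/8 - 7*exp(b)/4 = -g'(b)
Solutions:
 g(b) = C1 + exp(3*b)/24 + 7*exp(b)/4


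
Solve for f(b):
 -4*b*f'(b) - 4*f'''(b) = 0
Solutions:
 f(b) = C1 + Integral(C2*airyai(-b) + C3*airybi(-b), b)


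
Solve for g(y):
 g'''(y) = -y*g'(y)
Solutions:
 g(y) = C1 + Integral(C2*airyai(-y) + C3*airybi(-y), y)


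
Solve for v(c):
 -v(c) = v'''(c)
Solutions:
 v(c) = C3*exp(-c) + (C1*sin(sqrt(3)*c/2) + C2*cos(sqrt(3)*c/2))*exp(c/2)


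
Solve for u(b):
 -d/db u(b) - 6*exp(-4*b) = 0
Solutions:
 u(b) = C1 + 3*exp(-4*b)/2


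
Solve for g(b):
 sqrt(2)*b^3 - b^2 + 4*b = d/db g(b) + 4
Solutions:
 g(b) = C1 + sqrt(2)*b^4/4 - b^3/3 + 2*b^2 - 4*b


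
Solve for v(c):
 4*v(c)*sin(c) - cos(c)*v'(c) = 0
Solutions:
 v(c) = C1/cos(c)^4


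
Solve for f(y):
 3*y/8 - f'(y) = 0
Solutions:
 f(y) = C1 + 3*y^2/16


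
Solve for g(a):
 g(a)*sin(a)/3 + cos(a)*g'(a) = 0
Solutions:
 g(a) = C1*cos(a)^(1/3)


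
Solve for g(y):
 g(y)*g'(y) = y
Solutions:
 g(y) = -sqrt(C1 + y^2)
 g(y) = sqrt(C1 + y^2)


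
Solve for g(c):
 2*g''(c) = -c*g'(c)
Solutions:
 g(c) = C1 + C2*erf(c/2)


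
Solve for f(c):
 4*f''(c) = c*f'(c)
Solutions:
 f(c) = C1 + C2*erfi(sqrt(2)*c/4)


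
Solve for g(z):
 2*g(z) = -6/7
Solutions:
 g(z) = -3/7


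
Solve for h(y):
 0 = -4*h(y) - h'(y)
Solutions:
 h(y) = C1*exp(-4*y)


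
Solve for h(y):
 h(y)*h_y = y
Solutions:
 h(y) = -sqrt(C1 + y^2)
 h(y) = sqrt(C1 + y^2)


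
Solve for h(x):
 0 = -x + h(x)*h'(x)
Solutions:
 h(x) = -sqrt(C1 + x^2)
 h(x) = sqrt(C1 + x^2)


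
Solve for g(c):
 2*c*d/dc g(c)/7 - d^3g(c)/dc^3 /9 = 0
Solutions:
 g(c) = C1 + Integral(C2*airyai(18^(1/3)*7^(2/3)*c/7) + C3*airybi(18^(1/3)*7^(2/3)*c/7), c)


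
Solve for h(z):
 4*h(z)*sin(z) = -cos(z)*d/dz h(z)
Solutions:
 h(z) = C1*cos(z)^4


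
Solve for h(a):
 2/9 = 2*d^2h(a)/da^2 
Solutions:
 h(a) = C1 + C2*a + a^2/18


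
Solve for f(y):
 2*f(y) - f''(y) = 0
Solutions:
 f(y) = C1*exp(-sqrt(2)*y) + C2*exp(sqrt(2)*y)


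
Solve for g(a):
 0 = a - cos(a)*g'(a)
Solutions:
 g(a) = C1 + Integral(a/cos(a), a)


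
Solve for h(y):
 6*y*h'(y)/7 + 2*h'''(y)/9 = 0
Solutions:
 h(y) = C1 + Integral(C2*airyai(-3*7^(2/3)*y/7) + C3*airybi(-3*7^(2/3)*y/7), y)


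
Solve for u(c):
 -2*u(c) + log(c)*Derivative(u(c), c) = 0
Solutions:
 u(c) = C1*exp(2*li(c))


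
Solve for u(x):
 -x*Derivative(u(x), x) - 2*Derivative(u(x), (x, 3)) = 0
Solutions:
 u(x) = C1 + Integral(C2*airyai(-2^(2/3)*x/2) + C3*airybi(-2^(2/3)*x/2), x)


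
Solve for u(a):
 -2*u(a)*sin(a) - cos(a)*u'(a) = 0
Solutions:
 u(a) = C1*cos(a)^2


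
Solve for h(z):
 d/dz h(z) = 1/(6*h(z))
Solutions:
 h(z) = -sqrt(C1 + 3*z)/3
 h(z) = sqrt(C1 + 3*z)/3


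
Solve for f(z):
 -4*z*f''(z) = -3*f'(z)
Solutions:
 f(z) = C1 + C2*z^(7/4)


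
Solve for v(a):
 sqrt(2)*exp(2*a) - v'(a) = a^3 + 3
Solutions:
 v(a) = C1 - a^4/4 - 3*a + sqrt(2)*exp(2*a)/2


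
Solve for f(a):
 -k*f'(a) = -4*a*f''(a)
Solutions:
 f(a) = C1 + a^(re(k)/4 + 1)*(C2*sin(log(a)*Abs(im(k))/4) + C3*cos(log(a)*im(k)/4))


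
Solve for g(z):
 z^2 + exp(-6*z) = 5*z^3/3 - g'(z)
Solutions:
 g(z) = C1 + 5*z^4/12 - z^3/3 + exp(-6*z)/6


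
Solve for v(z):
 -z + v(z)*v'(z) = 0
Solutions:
 v(z) = -sqrt(C1 + z^2)
 v(z) = sqrt(C1 + z^2)


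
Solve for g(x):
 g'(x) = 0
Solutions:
 g(x) = C1


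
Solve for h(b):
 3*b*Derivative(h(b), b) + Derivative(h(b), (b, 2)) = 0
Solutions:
 h(b) = C1 + C2*erf(sqrt(6)*b/2)


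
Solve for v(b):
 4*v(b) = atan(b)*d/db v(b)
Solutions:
 v(b) = C1*exp(4*Integral(1/atan(b), b))


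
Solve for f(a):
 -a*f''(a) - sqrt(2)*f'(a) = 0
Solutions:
 f(a) = C1 + C2*a^(1 - sqrt(2))


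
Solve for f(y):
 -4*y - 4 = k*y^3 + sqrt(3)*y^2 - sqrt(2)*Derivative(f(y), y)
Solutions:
 f(y) = C1 + sqrt(2)*k*y^4/8 + sqrt(6)*y^3/6 + sqrt(2)*y^2 + 2*sqrt(2)*y


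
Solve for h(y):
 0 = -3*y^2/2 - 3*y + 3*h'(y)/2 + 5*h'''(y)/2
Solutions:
 h(y) = C1 + C2*sin(sqrt(15)*y/5) + C3*cos(sqrt(15)*y/5) + y^3/3 + y^2 - 10*y/3


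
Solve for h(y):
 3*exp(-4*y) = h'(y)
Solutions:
 h(y) = C1 - 3*exp(-4*y)/4


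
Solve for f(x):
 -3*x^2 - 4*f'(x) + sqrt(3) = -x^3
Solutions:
 f(x) = C1 + x^4/16 - x^3/4 + sqrt(3)*x/4


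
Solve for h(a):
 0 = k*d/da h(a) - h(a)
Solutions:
 h(a) = C1*exp(a/k)


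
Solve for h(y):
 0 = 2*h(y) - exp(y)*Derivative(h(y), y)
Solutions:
 h(y) = C1*exp(-2*exp(-y))


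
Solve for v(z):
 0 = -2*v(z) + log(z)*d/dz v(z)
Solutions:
 v(z) = C1*exp(2*li(z))


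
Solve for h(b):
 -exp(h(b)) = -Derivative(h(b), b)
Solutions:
 h(b) = log(-1/(C1 + b))


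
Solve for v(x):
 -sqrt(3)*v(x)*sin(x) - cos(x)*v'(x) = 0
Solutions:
 v(x) = C1*cos(x)^(sqrt(3))


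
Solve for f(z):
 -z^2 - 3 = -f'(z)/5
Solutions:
 f(z) = C1 + 5*z^3/3 + 15*z


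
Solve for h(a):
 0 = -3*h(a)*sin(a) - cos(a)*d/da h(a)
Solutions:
 h(a) = C1*cos(a)^3


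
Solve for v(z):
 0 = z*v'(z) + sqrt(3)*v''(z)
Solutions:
 v(z) = C1 + C2*erf(sqrt(2)*3^(3/4)*z/6)


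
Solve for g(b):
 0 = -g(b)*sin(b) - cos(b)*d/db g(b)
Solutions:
 g(b) = C1*cos(b)


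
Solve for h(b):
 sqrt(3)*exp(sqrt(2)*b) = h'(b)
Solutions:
 h(b) = C1 + sqrt(6)*exp(sqrt(2)*b)/2


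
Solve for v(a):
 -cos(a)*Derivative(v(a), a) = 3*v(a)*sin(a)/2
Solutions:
 v(a) = C1*cos(a)^(3/2)


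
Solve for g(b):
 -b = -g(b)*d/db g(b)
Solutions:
 g(b) = -sqrt(C1 + b^2)
 g(b) = sqrt(C1 + b^2)


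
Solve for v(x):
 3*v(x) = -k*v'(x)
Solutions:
 v(x) = C1*exp(-3*x/k)


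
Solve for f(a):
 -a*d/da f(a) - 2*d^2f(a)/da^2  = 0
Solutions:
 f(a) = C1 + C2*erf(a/2)


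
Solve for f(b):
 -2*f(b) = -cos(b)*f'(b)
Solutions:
 f(b) = C1*(sin(b) + 1)/(sin(b) - 1)


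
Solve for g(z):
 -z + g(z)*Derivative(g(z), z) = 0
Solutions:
 g(z) = -sqrt(C1 + z^2)
 g(z) = sqrt(C1 + z^2)


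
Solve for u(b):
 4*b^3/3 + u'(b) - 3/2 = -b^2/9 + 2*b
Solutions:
 u(b) = C1 - b^4/3 - b^3/27 + b^2 + 3*b/2


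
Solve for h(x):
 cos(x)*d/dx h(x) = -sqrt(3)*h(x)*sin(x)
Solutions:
 h(x) = C1*cos(x)^(sqrt(3))


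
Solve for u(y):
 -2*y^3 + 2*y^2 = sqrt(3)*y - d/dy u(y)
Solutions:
 u(y) = C1 + y^4/2 - 2*y^3/3 + sqrt(3)*y^2/2


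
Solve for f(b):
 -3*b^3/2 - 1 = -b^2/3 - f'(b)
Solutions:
 f(b) = C1 + 3*b^4/8 - b^3/9 + b


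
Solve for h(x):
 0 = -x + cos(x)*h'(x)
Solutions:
 h(x) = C1 + Integral(x/cos(x), x)


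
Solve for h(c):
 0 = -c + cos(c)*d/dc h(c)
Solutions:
 h(c) = C1 + Integral(c/cos(c), c)


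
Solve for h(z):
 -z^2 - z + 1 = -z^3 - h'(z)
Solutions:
 h(z) = C1 - z^4/4 + z^3/3 + z^2/2 - z


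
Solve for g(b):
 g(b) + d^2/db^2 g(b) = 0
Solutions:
 g(b) = C1*sin(b) + C2*cos(b)


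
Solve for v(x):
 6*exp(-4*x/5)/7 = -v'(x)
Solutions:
 v(x) = C1 + 15*exp(-4*x/5)/14


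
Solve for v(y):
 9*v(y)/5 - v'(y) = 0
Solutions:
 v(y) = C1*exp(9*y/5)


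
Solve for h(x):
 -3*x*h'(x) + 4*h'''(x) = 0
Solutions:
 h(x) = C1 + Integral(C2*airyai(6^(1/3)*x/2) + C3*airybi(6^(1/3)*x/2), x)


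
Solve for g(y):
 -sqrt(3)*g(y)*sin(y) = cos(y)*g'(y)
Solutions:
 g(y) = C1*cos(y)^(sqrt(3))


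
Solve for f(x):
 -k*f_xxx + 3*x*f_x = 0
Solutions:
 f(x) = C1 + Integral(C2*airyai(3^(1/3)*x*(1/k)^(1/3)) + C3*airybi(3^(1/3)*x*(1/k)^(1/3)), x)


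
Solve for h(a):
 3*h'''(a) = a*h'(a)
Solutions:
 h(a) = C1 + Integral(C2*airyai(3^(2/3)*a/3) + C3*airybi(3^(2/3)*a/3), a)


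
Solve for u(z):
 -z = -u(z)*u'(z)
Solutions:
 u(z) = -sqrt(C1 + z^2)
 u(z) = sqrt(C1 + z^2)


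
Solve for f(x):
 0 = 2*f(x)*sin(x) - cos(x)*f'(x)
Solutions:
 f(x) = C1/cos(x)^2


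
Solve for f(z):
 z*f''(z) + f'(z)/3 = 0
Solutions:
 f(z) = C1 + C2*z^(2/3)


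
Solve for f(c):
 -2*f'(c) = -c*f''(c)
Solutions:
 f(c) = C1 + C2*c^3


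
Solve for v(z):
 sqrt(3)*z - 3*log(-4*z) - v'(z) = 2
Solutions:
 v(z) = C1 + sqrt(3)*z^2/2 - 3*z*log(-z) + z*(1 - 6*log(2))


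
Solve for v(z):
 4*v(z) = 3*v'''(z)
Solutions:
 v(z) = C3*exp(6^(2/3)*z/3) + (C1*sin(2^(2/3)*3^(1/6)*z/2) + C2*cos(2^(2/3)*3^(1/6)*z/2))*exp(-6^(2/3)*z/6)


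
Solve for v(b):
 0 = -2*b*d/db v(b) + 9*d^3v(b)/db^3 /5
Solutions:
 v(b) = C1 + Integral(C2*airyai(30^(1/3)*b/3) + C3*airybi(30^(1/3)*b/3), b)


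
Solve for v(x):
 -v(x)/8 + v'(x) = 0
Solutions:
 v(x) = C1*exp(x/8)


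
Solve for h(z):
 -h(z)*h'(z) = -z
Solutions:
 h(z) = -sqrt(C1 + z^2)
 h(z) = sqrt(C1 + z^2)


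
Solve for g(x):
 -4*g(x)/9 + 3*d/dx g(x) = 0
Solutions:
 g(x) = C1*exp(4*x/27)


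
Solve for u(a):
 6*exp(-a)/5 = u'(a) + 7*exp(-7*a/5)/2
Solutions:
 u(a) = C1 - 6*exp(-a)/5 + 5*exp(-7*a/5)/2


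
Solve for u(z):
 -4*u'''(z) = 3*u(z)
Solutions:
 u(z) = C3*exp(-6^(1/3)*z/2) + (C1*sin(2^(1/3)*3^(5/6)*z/4) + C2*cos(2^(1/3)*3^(5/6)*z/4))*exp(6^(1/3)*z/4)


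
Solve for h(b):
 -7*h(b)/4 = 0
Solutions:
 h(b) = 0


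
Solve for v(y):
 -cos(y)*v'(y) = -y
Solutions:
 v(y) = C1 + Integral(y/cos(y), y)


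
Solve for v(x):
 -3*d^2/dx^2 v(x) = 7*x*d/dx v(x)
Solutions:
 v(x) = C1 + C2*erf(sqrt(42)*x/6)


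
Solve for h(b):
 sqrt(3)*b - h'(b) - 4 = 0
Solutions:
 h(b) = C1 + sqrt(3)*b^2/2 - 4*b


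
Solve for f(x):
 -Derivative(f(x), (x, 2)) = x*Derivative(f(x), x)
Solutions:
 f(x) = C1 + C2*erf(sqrt(2)*x/2)


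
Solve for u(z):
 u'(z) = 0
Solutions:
 u(z) = C1


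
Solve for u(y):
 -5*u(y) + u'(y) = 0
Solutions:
 u(y) = C1*exp(5*y)


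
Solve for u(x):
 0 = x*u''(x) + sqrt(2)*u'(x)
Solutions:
 u(x) = C1 + C2*x^(1 - sqrt(2))


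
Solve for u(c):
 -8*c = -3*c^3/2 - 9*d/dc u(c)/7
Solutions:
 u(c) = C1 - 7*c^4/24 + 28*c^2/9


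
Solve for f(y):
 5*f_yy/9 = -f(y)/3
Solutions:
 f(y) = C1*sin(sqrt(15)*y/5) + C2*cos(sqrt(15)*y/5)


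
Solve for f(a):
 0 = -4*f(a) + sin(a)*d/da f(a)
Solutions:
 f(a) = C1*(cos(a)^2 - 2*cos(a) + 1)/(cos(a)^2 + 2*cos(a) + 1)


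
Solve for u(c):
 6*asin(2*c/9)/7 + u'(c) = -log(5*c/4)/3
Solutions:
 u(c) = C1 - c*log(c)/3 - 6*c*asin(2*c/9)/7 - c*log(5) + c/3 + 2*c*log(10)/3 - 3*sqrt(81 - 4*c^2)/7


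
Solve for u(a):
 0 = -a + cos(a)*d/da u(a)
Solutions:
 u(a) = C1 + Integral(a/cos(a), a)


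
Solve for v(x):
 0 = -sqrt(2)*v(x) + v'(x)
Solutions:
 v(x) = C1*exp(sqrt(2)*x)


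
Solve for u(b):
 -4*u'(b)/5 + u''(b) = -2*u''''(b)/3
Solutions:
 u(b) = C1 + C2*exp(b*(-50^(1/3)*(12 + sqrt(194))^(1/3) + 5*20^(1/3)/(12 + sqrt(194))^(1/3))/20)*sin(sqrt(3)*b*(5*20^(1/3)/(12 + sqrt(194))^(1/3) + 50^(1/3)*(12 + sqrt(194))^(1/3))/20) + C3*exp(b*(-50^(1/3)*(12 + sqrt(194))^(1/3) + 5*20^(1/3)/(12 + sqrt(194))^(1/3))/20)*cos(sqrt(3)*b*(5*20^(1/3)/(12 + sqrt(194))^(1/3) + 50^(1/3)*(12 + sqrt(194))^(1/3))/20) + C4*exp(-b*(-50^(1/3)*(12 + sqrt(194))^(1/3) + 5*20^(1/3)/(12 + sqrt(194))^(1/3))/10)


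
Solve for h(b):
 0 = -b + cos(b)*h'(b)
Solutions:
 h(b) = C1 + Integral(b/cos(b), b)


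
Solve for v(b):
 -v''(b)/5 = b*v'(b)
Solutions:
 v(b) = C1 + C2*erf(sqrt(10)*b/2)


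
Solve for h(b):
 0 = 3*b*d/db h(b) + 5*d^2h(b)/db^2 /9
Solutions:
 h(b) = C1 + C2*erf(3*sqrt(30)*b/10)


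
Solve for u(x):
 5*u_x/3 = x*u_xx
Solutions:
 u(x) = C1 + C2*x^(8/3)


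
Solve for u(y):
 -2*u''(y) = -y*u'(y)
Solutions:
 u(y) = C1 + C2*erfi(y/2)


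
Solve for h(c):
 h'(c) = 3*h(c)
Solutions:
 h(c) = C1*exp(3*c)


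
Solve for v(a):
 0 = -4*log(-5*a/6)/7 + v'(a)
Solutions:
 v(a) = C1 + 4*a*log(-a)/7 + 4*a*(-log(6) - 1 + log(5))/7


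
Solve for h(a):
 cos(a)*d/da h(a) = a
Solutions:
 h(a) = C1 + Integral(a/cos(a), a)


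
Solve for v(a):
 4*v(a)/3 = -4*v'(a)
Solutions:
 v(a) = C1*exp(-a/3)


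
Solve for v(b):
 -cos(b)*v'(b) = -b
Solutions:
 v(b) = C1 + Integral(b/cos(b), b)


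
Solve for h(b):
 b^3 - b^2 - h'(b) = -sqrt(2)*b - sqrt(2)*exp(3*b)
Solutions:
 h(b) = C1 + b^4/4 - b^3/3 + sqrt(2)*b^2/2 + sqrt(2)*exp(3*b)/3


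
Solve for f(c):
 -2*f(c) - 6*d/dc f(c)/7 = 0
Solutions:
 f(c) = C1*exp(-7*c/3)


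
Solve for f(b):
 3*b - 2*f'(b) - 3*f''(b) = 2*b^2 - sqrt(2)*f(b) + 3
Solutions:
 f(b) = C1*exp(b*(-1 + sqrt(1 + 3*sqrt(2)))/3) + C2*exp(-b*(1 + sqrt(1 + 3*sqrt(2)))/3) + sqrt(2)*b^2 - 3*sqrt(2)*b/2 + 4*b + 3 + 11*sqrt(2)/2


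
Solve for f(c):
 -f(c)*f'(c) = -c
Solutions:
 f(c) = -sqrt(C1 + c^2)
 f(c) = sqrt(C1 + c^2)


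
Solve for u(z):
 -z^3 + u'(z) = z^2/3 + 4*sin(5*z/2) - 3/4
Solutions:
 u(z) = C1 + z^4/4 + z^3/9 - 3*z/4 - 8*cos(5*z/2)/5


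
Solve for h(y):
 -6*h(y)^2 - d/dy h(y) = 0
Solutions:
 h(y) = 1/(C1 + 6*y)


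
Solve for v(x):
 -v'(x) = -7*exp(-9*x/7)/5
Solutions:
 v(x) = C1 - 49*exp(-9*x/7)/45


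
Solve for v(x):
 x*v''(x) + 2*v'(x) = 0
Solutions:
 v(x) = C1 + C2/x


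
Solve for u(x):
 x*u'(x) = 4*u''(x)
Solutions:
 u(x) = C1 + C2*erfi(sqrt(2)*x/4)


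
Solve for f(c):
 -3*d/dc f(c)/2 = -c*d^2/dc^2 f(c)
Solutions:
 f(c) = C1 + C2*c^(5/2)


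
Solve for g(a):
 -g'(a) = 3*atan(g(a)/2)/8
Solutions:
 Integral(1/atan(_y/2), (_y, g(a))) = C1 - 3*a/8


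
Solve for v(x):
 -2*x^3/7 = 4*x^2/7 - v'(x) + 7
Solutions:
 v(x) = C1 + x^4/14 + 4*x^3/21 + 7*x


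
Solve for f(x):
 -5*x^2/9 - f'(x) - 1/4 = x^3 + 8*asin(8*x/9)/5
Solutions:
 f(x) = C1 - x^4/4 - 5*x^3/27 - 8*x*asin(8*x/9)/5 - x/4 - sqrt(81 - 64*x^2)/5


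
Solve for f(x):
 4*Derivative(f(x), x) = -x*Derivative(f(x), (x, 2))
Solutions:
 f(x) = C1 + C2/x^3


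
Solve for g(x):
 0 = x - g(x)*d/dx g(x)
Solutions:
 g(x) = -sqrt(C1 + x^2)
 g(x) = sqrt(C1 + x^2)


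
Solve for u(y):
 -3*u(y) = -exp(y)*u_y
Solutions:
 u(y) = C1*exp(-3*exp(-y))


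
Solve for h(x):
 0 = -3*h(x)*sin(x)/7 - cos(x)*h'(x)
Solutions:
 h(x) = C1*cos(x)^(3/7)


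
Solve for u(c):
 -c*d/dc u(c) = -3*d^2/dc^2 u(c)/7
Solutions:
 u(c) = C1 + C2*erfi(sqrt(42)*c/6)


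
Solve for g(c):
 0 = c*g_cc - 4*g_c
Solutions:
 g(c) = C1 + C2*c^5


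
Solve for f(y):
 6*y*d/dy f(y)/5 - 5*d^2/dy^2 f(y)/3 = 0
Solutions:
 f(y) = C1 + C2*erfi(3*y/5)


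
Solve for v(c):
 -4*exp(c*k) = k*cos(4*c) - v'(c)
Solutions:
 v(c) = C1 + k*sin(4*c)/4 + 4*exp(c*k)/k


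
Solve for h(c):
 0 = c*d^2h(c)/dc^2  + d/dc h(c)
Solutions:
 h(c) = C1 + C2*log(c)


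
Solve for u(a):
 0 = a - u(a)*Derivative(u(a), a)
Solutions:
 u(a) = -sqrt(C1 + a^2)
 u(a) = sqrt(C1 + a^2)


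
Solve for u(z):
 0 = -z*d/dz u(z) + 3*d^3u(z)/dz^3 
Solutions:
 u(z) = C1 + Integral(C2*airyai(3^(2/3)*z/3) + C3*airybi(3^(2/3)*z/3), z)


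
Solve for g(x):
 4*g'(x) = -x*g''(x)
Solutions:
 g(x) = C1 + C2/x^3


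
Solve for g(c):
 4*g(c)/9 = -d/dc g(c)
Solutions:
 g(c) = C1*exp(-4*c/9)


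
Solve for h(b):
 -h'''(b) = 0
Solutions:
 h(b) = C1 + C2*b + C3*b^2


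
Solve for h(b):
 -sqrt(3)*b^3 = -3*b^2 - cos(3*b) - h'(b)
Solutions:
 h(b) = C1 + sqrt(3)*b^4/4 - b^3 - sin(3*b)/3


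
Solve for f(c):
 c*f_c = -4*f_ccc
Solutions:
 f(c) = C1 + Integral(C2*airyai(-2^(1/3)*c/2) + C3*airybi(-2^(1/3)*c/2), c)


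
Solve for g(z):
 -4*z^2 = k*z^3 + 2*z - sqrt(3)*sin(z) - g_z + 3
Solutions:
 g(z) = C1 + k*z^4/4 + 4*z^3/3 + z^2 + 3*z + sqrt(3)*cos(z)


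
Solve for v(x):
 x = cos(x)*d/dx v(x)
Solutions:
 v(x) = C1 + Integral(x/cos(x), x)


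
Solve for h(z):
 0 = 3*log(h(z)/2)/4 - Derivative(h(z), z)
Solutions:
 4*Integral(1/(-log(_y) + log(2)), (_y, h(z)))/3 = C1 - z


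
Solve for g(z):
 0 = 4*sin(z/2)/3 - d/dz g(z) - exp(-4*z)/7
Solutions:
 g(z) = C1 - 8*cos(z/2)/3 + exp(-4*z)/28


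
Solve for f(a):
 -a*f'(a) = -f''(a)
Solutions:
 f(a) = C1 + C2*erfi(sqrt(2)*a/2)


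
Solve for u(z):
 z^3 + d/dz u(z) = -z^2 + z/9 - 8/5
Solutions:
 u(z) = C1 - z^4/4 - z^3/3 + z^2/18 - 8*z/5


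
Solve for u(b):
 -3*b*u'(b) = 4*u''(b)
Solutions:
 u(b) = C1 + C2*erf(sqrt(6)*b/4)


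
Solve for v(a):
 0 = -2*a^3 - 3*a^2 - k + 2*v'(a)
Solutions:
 v(a) = C1 + a^4/4 + a^3/2 + a*k/2


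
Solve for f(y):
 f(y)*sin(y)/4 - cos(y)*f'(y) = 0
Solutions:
 f(y) = C1/cos(y)^(1/4)


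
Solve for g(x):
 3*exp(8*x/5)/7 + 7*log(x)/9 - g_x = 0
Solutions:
 g(x) = C1 + 7*x*log(x)/9 - 7*x/9 + 15*exp(8*x/5)/56


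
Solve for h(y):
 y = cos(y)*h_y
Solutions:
 h(y) = C1 + Integral(y/cos(y), y)


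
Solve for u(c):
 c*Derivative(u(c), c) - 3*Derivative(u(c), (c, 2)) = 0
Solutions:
 u(c) = C1 + C2*erfi(sqrt(6)*c/6)


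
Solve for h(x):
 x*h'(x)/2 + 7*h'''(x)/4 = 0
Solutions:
 h(x) = C1 + Integral(C2*airyai(-2^(1/3)*7^(2/3)*x/7) + C3*airybi(-2^(1/3)*7^(2/3)*x/7), x)


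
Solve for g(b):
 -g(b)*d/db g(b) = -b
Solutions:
 g(b) = -sqrt(C1 + b^2)
 g(b) = sqrt(C1 + b^2)


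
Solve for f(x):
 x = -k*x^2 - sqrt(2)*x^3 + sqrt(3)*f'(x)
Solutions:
 f(x) = C1 + sqrt(3)*k*x^3/9 + sqrt(6)*x^4/12 + sqrt(3)*x^2/6


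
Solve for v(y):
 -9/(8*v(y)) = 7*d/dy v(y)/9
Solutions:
 v(y) = -sqrt(C1 - 567*y)/14
 v(y) = sqrt(C1 - 567*y)/14


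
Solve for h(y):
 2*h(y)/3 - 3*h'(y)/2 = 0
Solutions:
 h(y) = C1*exp(4*y/9)


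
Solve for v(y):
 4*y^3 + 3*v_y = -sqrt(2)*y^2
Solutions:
 v(y) = C1 - y^4/3 - sqrt(2)*y^3/9


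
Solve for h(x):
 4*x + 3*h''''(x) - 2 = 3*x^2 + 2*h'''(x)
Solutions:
 h(x) = C1 + C2*x + C3*x^2 + C4*exp(2*x/3) - x^5/40 - 5*x^4/48 - 19*x^3/24


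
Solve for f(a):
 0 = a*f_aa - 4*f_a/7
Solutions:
 f(a) = C1 + C2*a^(11/7)


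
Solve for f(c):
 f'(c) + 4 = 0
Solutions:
 f(c) = C1 - 4*c


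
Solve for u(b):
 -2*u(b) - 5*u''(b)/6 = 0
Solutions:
 u(b) = C1*sin(2*sqrt(15)*b/5) + C2*cos(2*sqrt(15)*b/5)


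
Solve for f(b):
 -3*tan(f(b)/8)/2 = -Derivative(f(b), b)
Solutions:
 f(b) = -8*asin(C1*exp(3*b/16)) + 8*pi
 f(b) = 8*asin(C1*exp(3*b/16))


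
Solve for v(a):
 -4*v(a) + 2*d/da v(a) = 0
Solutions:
 v(a) = C1*exp(2*a)


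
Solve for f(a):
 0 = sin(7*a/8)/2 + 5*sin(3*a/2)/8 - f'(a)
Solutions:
 f(a) = C1 - 4*cos(7*a/8)/7 - 5*cos(3*a/2)/12


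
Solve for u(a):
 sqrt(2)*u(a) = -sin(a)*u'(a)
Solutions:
 u(a) = C1*(cos(a) + 1)^(sqrt(2)/2)/(cos(a) - 1)^(sqrt(2)/2)


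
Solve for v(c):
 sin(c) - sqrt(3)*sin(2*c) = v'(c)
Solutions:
 v(c) = C1 - cos(c) + sqrt(3)*cos(2*c)/2


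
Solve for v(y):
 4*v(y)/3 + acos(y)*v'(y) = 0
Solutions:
 v(y) = C1*exp(-4*Integral(1/acos(y), y)/3)


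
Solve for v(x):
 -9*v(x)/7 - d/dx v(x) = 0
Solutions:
 v(x) = C1*exp(-9*x/7)


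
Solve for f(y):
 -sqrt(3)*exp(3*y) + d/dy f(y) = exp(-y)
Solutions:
 f(y) = C1 + sqrt(3)*exp(3*y)/3 - exp(-y)


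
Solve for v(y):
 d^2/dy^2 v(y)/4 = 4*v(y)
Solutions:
 v(y) = C1*exp(-4*y) + C2*exp(4*y)


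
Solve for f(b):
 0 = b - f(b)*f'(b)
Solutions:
 f(b) = -sqrt(C1 + b^2)
 f(b) = sqrt(C1 + b^2)


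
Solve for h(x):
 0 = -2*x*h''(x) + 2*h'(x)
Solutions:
 h(x) = C1 + C2*x^2


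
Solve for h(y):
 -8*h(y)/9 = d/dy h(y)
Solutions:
 h(y) = C1*exp(-8*y/9)


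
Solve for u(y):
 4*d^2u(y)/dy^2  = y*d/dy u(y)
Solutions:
 u(y) = C1 + C2*erfi(sqrt(2)*y/4)


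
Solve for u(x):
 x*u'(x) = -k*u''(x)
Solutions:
 u(x) = C1 + C2*sqrt(k)*erf(sqrt(2)*x*sqrt(1/k)/2)


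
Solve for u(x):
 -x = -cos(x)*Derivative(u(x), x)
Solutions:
 u(x) = C1 + Integral(x/cos(x), x)
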